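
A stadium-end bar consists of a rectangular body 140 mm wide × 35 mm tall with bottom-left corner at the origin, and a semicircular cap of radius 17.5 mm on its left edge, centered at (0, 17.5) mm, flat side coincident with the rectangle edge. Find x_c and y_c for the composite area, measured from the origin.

x_c = 63.08 mm, y_c = 17.50 mm

rectangular body: A = 140 × 35 = 4900.00, centroid at (70.00, 17.50).
semicircular end: A = ½π·17.5² = 481.06, centroid at (-7.43, 17.50).
ΣA = 5381.06 mm²
ΣAx_c = (4900.00)(70.00) + (481.06)(-7.43) = 339427.08 mm³
ΣAy_c = (4900.00)(17.50) + (481.06)(17.50) = 94168.49 mm³
x_c = 339427.08 / 5381.06 = 63.08 mm
y_c = 94168.49 / 5381.06 = 17.50 mm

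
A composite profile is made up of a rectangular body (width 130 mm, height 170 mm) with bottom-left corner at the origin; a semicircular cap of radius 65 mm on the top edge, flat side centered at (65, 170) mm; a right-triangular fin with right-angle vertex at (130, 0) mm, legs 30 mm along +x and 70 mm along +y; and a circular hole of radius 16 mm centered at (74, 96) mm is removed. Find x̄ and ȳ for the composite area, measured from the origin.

rectangular body: A = 130 × 170 = 22100.00, centroid at (65.00, 85.00).
semicircular top: A = ½π·65² = 6636.61, centroid at (65.00, 197.59).
triangular fin: A = ½·30·70 = 1050.00, centroid at (140.00, 23.33).
hole: A = −π·16² = -804.25, centroid at (74.00, 96.00).
ΣA = 28982.37 mm², ΣAx̄ = 1955365.61 mm³, ΣAȳ = 3137100.01 mm³.
x̄ = 1955365.61/28982.37 = 67.47 mm; ȳ = 3137100.01/28982.37 = 108.24 mm.

x̄ = 67.47 mm, ȳ = 108.24 mm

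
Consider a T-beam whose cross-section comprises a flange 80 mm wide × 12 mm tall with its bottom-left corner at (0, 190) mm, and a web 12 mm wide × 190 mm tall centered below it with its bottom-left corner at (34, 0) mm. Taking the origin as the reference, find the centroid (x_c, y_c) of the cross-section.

web: A = 12 × 190 = 2280.00, centroid at (40.00, 95.00).
flange: A = 80 × 12 = 960.00, centroid at (40.00, 196.00).
ΣA = 3240.00 mm², ΣAx_c = 129600.00 mm³, ΣAy_c = 404760.00 mm³.
x_c = 129600.00/3240.00 = 40.00 mm; y_c = 404760.00/3240.00 = 124.93 mm.

x_c = 40.00 mm, y_c = 124.93 mm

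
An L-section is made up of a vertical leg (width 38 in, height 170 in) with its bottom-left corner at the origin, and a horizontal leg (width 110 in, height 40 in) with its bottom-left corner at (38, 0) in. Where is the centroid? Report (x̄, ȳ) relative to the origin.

x̄ = 48.98 in, ȳ = 58.66 in

vertical leg: A = 38 × 170 = 6460.00, centroid at (19.00, 85.00).
horizontal leg: A = 110 × 40 = 4400.00, centroid at (93.00, 20.00).
ΣA = 10860.00 in²
ΣAx̄ = (6460.00)(19.00) + (4400.00)(93.00) = 531940.00 in³
ΣAȳ = (6460.00)(85.00) + (4400.00)(20.00) = 637100.00 in³
x̄ = 531940.00 / 10860.00 = 48.98 in
ȳ = 637100.00 / 10860.00 = 58.66 in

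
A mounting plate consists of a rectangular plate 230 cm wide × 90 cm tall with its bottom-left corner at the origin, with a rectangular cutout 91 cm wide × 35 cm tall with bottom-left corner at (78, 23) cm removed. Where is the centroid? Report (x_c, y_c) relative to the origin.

x_c = 113.45 cm, y_c = 45.82 cm

plate: A = 230 × 90 = 20700.00, centroid at (115.00, 45.00).
hole: A = −(91 × 35) = -3185.00, centroid at (123.50, 40.50).
ΣA = 17515.00 cm²
ΣAx_c = (20700.00)(115.00) + (-3185.00)(123.50) = 1987152.50 cm³
ΣAy_c = (20700.00)(45.00) + (-3185.00)(40.50) = 802507.50 cm³
x_c = 1987152.50 / 17515.00 = 113.45 cm
y_c = 802507.50 / 17515.00 = 45.82 cm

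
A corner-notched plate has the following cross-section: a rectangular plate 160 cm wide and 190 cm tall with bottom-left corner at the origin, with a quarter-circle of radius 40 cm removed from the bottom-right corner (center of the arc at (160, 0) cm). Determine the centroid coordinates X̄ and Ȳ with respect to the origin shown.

plate: A = 160 × 190 = 30400.00, centroid at (80.00, 95.00).
removed quarter-circle: A = −¼π·40² = -1256.64, centroid at (143.02, 16.98).
ΣA = 29143.36 cm², ΣAX̄ = 2252271.40 cm³, ΣAȲ = 2866666.67 cm³.
X̄ = 2252271.40/29143.36 = 77.28 cm; Ȳ = 2866666.67/29143.36 = 98.36 cm.

X̄ = 77.28 cm, Ȳ = 98.36 cm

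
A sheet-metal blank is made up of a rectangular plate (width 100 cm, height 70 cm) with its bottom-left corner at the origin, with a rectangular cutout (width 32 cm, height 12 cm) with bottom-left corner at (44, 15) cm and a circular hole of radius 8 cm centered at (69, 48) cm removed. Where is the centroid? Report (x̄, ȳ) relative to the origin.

Part | A | x̄ᵢ | ȳᵢ | A·x̄ᵢ | A·ȳᵢ
plate | 7000.00 | 50.00 | 35.00 | 350000.00 | 245000.00
hole 1 | -384.00 | 60.00 | 21.00 | -23040.00 | -8064.00
hole 2 | -201.06 | 69.00 | 48.00 | -13873.27 | -9650.97
Σ | 6414.94 |  |  | 313086.73 | 227285.03
x̄ = 313086.73 / 6414.94 = 48.81 cm
ȳ = 227285.03 / 6414.94 = 35.43 cm

x̄ = 48.81 cm, ȳ = 35.43 cm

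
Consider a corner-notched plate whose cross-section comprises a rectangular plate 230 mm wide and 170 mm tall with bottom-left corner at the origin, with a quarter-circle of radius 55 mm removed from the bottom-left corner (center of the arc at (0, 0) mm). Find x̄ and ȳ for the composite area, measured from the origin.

Part | A | x̄ᵢ | ȳᵢ | A·x̄ᵢ | A·ȳᵢ
plate | 39100.00 | 115.00 | 85.00 | 4496500.00 | 3323500.00
removed quarter-circle | -2375.83 | 23.34 | 23.34 | -55458.33 | -55458.33
Σ | 36724.17 |  |  | 4441041.67 | 3268041.67
x̄ = 4441041.67 / 36724.17 = 120.93 mm
ȳ = 3268041.67 / 36724.17 = 88.99 mm

x̄ = 120.93 mm, ȳ = 88.99 mm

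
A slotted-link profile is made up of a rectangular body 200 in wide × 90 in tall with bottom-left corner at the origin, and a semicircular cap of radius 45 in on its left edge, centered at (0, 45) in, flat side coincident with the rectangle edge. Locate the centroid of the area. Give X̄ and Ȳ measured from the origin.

X̄ = 82.11 in, Ȳ = 45.00 in

Part | A | x̄ᵢ | ȳᵢ | A·x̄ᵢ | A·ȳᵢ
rectangular body | 18000.00 | 100.00 | 45.00 | 1800000.00 | 810000.00
semicircular end | 3180.86 | -19.10 | 45.00 | -60750.00 | 143138.82
Σ | 21180.86 |  |  | 1739250.00 | 953138.82
X̄ = 1739250.00 / 21180.86 = 82.11 in
Ȳ = 953138.82 / 21180.86 = 45.00 in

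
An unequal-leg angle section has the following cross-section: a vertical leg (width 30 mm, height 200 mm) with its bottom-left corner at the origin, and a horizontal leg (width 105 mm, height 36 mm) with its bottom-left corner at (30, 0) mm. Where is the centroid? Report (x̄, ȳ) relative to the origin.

x̄ = 41.09 mm, ȳ = 68.31 mm

vertical leg: A = 30 × 200 = 6000.00, centroid at (15.00, 100.00).
horizontal leg: A = 105 × 36 = 3780.00, centroid at (82.50, 18.00).
ΣA = 9780.00 mm²
ΣAx̄ = (6000.00)(15.00) + (3780.00)(82.50) = 401850.00 mm³
ΣAȳ = (6000.00)(100.00) + (3780.00)(18.00) = 668040.00 mm³
x̄ = 401850.00 / 9780.00 = 41.09 mm
ȳ = 668040.00 / 9780.00 = 68.31 mm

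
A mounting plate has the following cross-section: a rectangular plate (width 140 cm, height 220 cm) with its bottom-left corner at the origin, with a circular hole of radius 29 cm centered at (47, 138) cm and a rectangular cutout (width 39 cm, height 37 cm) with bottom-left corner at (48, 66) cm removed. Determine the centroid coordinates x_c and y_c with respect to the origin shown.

x_c = 72.41 cm, y_c = 108.61 cm

Part | A | x̄ᵢ | ȳᵢ | A·x̄ᵢ | A·ȳᵢ
plate | 30800.00 | 70.00 | 110.00 | 2156000.00 | 3388000.00
hole 1 | -2642.08 | 47.00 | 138.00 | -124177.73 | -364606.96
hole 2 | -1443.00 | 67.50 | 84.50 | -97402.50 | -121933.50
Σ | 26714.92 |  |  | 1934419.77 | 2901459.54
x_c = 1934419.77 / 26714.92 = 72.41 cm
y_c = 2901459.54 / 26714.92 = 108.61 cm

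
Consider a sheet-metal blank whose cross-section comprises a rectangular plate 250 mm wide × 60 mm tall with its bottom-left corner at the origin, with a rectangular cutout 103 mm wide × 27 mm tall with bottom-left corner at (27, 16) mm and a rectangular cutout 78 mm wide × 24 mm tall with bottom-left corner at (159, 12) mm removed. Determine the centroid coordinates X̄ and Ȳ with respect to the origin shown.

X̄ = 124.29 mm, Ȳ = 31.22 mm

plate: A = 250 × 60 = 15000.00, centroid at (125.00, 30.00).
hole 1: A = −(103 × 27) = -2781.00, centroid at (78.50, 29.50).
hole 2: A = −(78 × 24) = -1872.00, centroid at (198.00, 24.00).
ΣA = 10347.00 mm²
ΣAX̄ = (15000.00)(125.00) + (-2781.00)(78.50) + (-1872.00)(198.00) = 1286035.50 mm³
ΣAȲ = (15000.00)(30.00) + (-2781.00)(29.50) + (-1872.00)(24.00) = 323032.50 mm³
X̄ = 1286035.50 / 10347.00 = 124.29 mm
Ȳ = 323032.50 / 10347.00 = 31.22 mm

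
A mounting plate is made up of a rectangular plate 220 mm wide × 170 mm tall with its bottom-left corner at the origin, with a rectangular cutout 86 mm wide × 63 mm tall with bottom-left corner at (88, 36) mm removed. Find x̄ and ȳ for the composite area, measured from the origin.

plate: A = 220 × 170 = 37400.00, centroid at (110.00, 85.00).
hole: A = −(86 × 63) = -5418.00, centroid at (131.00, 67.50).
ΣA = 31982.00 mm²
ΣAx̄ = (37400.00)(110.00) + (-5418.00)(131.00) = 3404242.00 mm³
ΣAȳ = (37400.00)(85.00) + (-5418.00)(67.50) = 2813285.00 mm³
x̄ = 3404242.00 / 31982.00 = 106.44 mm
ȳ = 2813285.00 / 31982.00 = 87.96 mm

x̄ = 106.44 mm, ȳ = 87.96 mm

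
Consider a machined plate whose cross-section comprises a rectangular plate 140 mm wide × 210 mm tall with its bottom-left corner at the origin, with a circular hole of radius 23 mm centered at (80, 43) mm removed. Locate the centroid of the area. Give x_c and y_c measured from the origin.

plate: A = 140 × 210 = 29400.00, centroid at (70.00, 105.00).
hole: A = −π·23² = -1661.90, centroid at (80.00, 43.00).
ΣA = 27738.10 mm²
ΣAx_c = (29400.00)(70.00) + (-1661.90)(80.00) = 1925047.80 mm³
ΣAy_c = (29400.00)(105.00) + (-1661.90)(43.00) = 3015538.19 mm³
x_c = 1925047.80 / 27738.10 = 69.40 mm
y_c = 3015538.19 / 27738.10 = 108.71 mm

x_c = 69.40 mm, y_c = 108.71 mm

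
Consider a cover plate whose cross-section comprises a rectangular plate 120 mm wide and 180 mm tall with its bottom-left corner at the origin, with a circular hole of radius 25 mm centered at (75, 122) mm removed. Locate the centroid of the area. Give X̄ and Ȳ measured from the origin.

Part | A | x̄ᵢ | ȳᵢ | A·x̄ᵢ | A·ȳᵢ
plate | 21600.00 | 60.00 | 90.00 | 1296000.00 | 1944000.00
hole | -1963.50 | 75.00 | 122.00 | -147262.16 | -239546.44
Σ | 19636.50 |  |  | 1148737.84 | 1704453.56
X̄ = 1148737.84 / 19636.50 = 58.50 mm
Ȳ = 1704453.56 / 19636.50 = 86.80 mm

X̄ = 58.50 mm, Ȳ = 86.80 mm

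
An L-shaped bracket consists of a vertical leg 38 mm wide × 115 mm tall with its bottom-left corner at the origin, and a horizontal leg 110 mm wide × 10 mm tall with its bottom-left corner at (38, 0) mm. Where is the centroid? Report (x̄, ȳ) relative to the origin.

vertical leg: A = 38 × 115 = 4370.00, centroid at (19.00, 57.50).
horizontal leg: A = 110 × 10 = 1100.00, centroid at (93.00, 5.00).
ΣA = 5470.00 mm²
ΣAx̄ = (4370.00)(19.00) + (1100.00)(93.00) = 185330.00 mm³
ΣAȳ = (4370.00)(57.50) + (1100.00)(5.00) = 256775.00 mm³
x̄ = 185330.00 / 5470.00 = 33.88 mm
ȳ = 256775.00 / 5470.00 = 46.94 mm

x̄ = 33.88 mm, ȳ = 46.94 mm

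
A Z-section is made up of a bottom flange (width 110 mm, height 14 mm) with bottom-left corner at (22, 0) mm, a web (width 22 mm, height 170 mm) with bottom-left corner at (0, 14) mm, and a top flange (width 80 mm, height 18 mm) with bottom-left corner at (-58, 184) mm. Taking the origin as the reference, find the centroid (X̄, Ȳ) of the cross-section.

bottom flange: A = 110 × 14 = 1540.00, centroid at (77.00, 7.00).
web: A = 22 × 170 = 3740.00, centroid at (11.00, 99.00).
top flange: A = 80 × 18 = 1440.00, centroid at (-18.00, 193.00).
ΣA = 6720.00 mm²
ΣAX̄ = (1540.00)(77.00) + (3740.00)(11.00) + (1440.00)(-18.00) = 133800.00 mm³
ΣAȲ = (1540.00)(7.00) + (3740.00)(99.00) + (1440.00)(193.00) = 658960.00 mm³
X̄ = 133800.00 / 6720.00 = 19.91 mm
Ȳ = 658960.00 / 6720.00 = 98.06 mm

X̄ = 19.91 mm, Ȳ = 98.06 mm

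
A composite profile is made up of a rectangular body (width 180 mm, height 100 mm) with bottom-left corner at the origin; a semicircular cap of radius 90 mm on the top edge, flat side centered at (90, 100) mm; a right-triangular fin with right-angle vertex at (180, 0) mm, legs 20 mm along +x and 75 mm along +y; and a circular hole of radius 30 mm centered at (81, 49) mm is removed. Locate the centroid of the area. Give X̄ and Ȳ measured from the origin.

rectangular body: A = 180 × 100 = 18000.00, centroid at (90.00, 50.00).
semicircular top: A = ½π·90² = 12723.45, centroid at (90.00, 138.20).
triangular fin: A = ½·20·75 = 750.00, centroid at (186.67, 25.00).
hole: A = −π·30² = -2827.43, centroid at (81.00, 49.00).
ΣA = 28646.02 mm², ΣAX̄ = 2676088.42 mm³, ΣAȲ = 2538550.79 mm³.
X̄ = 2676088.42/28646.02 = 93.42 mm; Ȳ = 2538550.79/28646.02 = 88.62 mm.

X̄ = 93.42 mm, Ȳ = 88.62 mm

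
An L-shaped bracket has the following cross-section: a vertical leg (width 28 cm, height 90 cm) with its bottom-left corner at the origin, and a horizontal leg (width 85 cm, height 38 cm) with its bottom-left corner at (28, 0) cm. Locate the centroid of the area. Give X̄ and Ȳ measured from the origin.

Part | A | x̄ᵢ | ȳᵢ | A·x̄ᵢ | A·ȳᵢ
vertical leg | 2520.00 | 14.00 | 45.00 | 35280.00 | 113400.00
horizontal leg | 3230.00 | 70.50 | 19.00 | 227715.00 | 61370.00
Σ | 5750.00 |  |  | 262995.00 | 174770.00
X̄ = 262995.00 / 5750.00 = 45.74 cm
Ȳ = 174770.00 / 5750.00 = 30.39 cm

X̄ = 45.74 cm, Ȳ = 30.39 cm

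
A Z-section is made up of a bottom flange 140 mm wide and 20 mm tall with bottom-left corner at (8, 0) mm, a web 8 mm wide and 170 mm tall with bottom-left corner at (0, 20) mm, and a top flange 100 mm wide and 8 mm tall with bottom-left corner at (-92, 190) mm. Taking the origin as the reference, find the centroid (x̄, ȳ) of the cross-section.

bottom flange: A = 140 × 20 = 2800.00, centroid at (78.00, 10.00).
web: A = 8 × 170 = 1360.00, centroid at (4.00, 105.00).
top flange: A = 100 × 8 = 800.00, centroid at (-42.00, 194.00).
ΣA = 4960.00 mm², ΣAx̄ = 190240.00 mm³, ΣAȳ = 326000.00 mm³.
x̄ = 190240.00/4960.00 = 38.35 mm; ȳ = 326000.00/4960.00 = 65.73 mm.

x̄ = 38.35 mm, ȳ = 65.73 mm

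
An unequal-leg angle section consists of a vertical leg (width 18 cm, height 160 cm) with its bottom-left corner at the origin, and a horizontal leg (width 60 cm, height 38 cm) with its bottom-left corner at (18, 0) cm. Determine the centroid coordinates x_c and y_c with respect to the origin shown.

x_c = 26.23 cm, y_c = 53.05 cm

vertical leg: A = 18 × 160 = 2880.00, centroid at (9.00, 80.00).
horizontal leg: A = 60 × 38 = 2280.00, centroid at (48.00, 19.00).
ΣA = 5160.00 cm²
ΣAx_c = (2880.00)(9.00) + (2280.00)(48.00) = 135360.00 cm³
ΣAy_c = (2880.00)(80.00) + (2280.00)(19.00) = 273720.00 cm³
x_c = 135360.00 / 5160.00 = 26.23 cm
y_c = 273720.00 / 5160.00 = 53.05 cm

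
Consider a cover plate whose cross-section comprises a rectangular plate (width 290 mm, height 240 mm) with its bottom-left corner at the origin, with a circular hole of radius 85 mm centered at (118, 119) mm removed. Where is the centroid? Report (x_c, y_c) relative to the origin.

Part | A | x̄ᵢ | ȳᵢ | A·x̄ᵢ | A·ȳᵢ
plate | 69600.00 | 145.00 | 120.00 | 10092000.00 | 8352000.00
hole | -22698.01 | 118.00 | 119.00 | -2678364.82 | -2701062.82
Σ | 46901.99 |  |  | 7413635.18 | 5650937.18
x_c = 7413635.18 / 46901.99 = 158.07 mm
y_c = 5650937.18 / 46901.99 = 120.48 mm

x_c = 158.07 mm, y_c = 120.48 mm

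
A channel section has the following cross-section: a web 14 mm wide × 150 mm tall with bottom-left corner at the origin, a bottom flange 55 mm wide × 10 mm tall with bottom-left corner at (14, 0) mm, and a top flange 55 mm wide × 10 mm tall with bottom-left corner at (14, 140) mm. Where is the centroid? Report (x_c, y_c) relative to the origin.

web: A = 14 × 150 = 2100.00, centroid at (7.00, 75.00).
bottom flange: A = 55 × 10 = 550.00, centroid at (41.50, 5.00).
top flange: A = 55 × 10 = 550.00, centroid at (41.50, 145.00).
ΣA = 3200.00 mm², ΣAx_c = 60350.00 mm³, ΣAy_c = 240000.00 mm³.
x_c = 60350.00/3200.00 = 18.86 mm; y_c = 240000.00/3200.00 = 75.00 mm.

x_c = 18.86 mm, y_c = 75.00 mm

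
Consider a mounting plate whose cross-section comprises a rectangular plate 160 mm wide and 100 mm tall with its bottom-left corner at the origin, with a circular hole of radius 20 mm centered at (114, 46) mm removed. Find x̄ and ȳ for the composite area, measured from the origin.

x̄ = 77.10 mm, ȳ = 50.34 mm

Part | A | x̄ᵢ | ȳᵢ | A·x̄ᵢ | A·ȳᵢ
plate | 16000.00 | 80.00 | 50.00 | 1280000.00 | 800000.00
hole | -1256.64 | 114.00 | 46.00 | -143256.63 | -57805.30
Σ | 14743.36 |  |  | 1136743.37 | 742194.70
x̄ = 1136743.37 / 14743.36 = 77.10 mm
ȳ = 742194.70 / 14743.36 = 50.34 mm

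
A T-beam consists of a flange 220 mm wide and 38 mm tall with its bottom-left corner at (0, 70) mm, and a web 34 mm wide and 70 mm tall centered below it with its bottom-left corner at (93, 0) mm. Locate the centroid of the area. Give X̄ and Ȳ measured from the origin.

Part | A | x̄ᵢ | ȳᵢ | A·x̄ᵢ | A·ȳᵢ
web | 2380.00 | 110.00 | 35.00 | 261800.00 | 83300.00
flange | 8360.00 | 110.00 | 89.00 | 919600.00 | 744040.00
Σ | 10740.00 |  |  | 1181400.00 | 827340.00
X̄ = 1181400.00 / 10740.00 = 110.00 mm
Ȳ = 827340.00 / 10740.00 = 77.03 mm

X̄ = 110.00 mm, Ȳ = 77.03 mm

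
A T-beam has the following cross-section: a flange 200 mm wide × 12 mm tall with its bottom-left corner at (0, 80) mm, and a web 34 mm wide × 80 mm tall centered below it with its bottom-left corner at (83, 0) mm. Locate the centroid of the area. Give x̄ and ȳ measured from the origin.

web: A = 34 × 80 = 2720.00, centroid at (100.00, 40.00).
flange: A = 200 × 12 = 2400.00, centroid at (100.00, 86.00).
ΣA = 5120.00 mm², ΣAx̄ = 512000.00 mm³, ΣAȳ = 315200.00 mm³.
x̄ = 512000.00/5120.00 = 100.00 mm; ȳ = 315200.00/5120.00 = 61.56 mm.

x̄ = 100.00 mm, ȳ = 61.56 mm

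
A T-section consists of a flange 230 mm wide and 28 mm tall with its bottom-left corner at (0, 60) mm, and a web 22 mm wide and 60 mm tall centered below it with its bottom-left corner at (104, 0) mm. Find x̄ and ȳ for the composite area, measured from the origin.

web: A = 22 × 60 = 1320.00, centroid at (115.00, 30.00).
flange: A = 230 × 28 = 6440.00, centroid at (115.00, 74.00).
ΣA = 7760.00 mm²
ΣAx̄ = (1320.00)(115.00) + (6440.00)(115.00) = 892400.00 mm³
ΣAȳ = (1320.00)(30.00) + (6440.00)(74.00) = 516160.00 mm³
x̄ = 892400.00 / 7760.00 = 115.00 mm
ȳ = 516160.00 / 7760.00 = 66.52 mm

x̄ = 115.00 mm, ȳ = 66.52 mm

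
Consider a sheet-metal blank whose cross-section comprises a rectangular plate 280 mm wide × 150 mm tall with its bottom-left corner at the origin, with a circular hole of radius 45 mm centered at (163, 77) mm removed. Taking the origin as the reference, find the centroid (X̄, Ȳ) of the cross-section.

X̄ = 135.89 mm, Ȳ = 74.64 mm

plate: A = 280 × 150 = 42000.00, centroid at (140.00, 75.00).
hole: A = −π·45² = -6361.73, centroid at (163.00, 77.00).
ΣA = 35638.27 mm²
ΣAX̄ = (42000.00)(140.00) + (-6361.73)(163.00) = 4843038.80 mm³
ΣAȲ = (42000.00)(75.00) + (-6361.73)(77.00) = 2660147.17 mm³
X̄ = 4843038.80 / 35638.27 = 135.89 mm
Ȳ = 2660147.17 / 35638.27 = 74.64 mm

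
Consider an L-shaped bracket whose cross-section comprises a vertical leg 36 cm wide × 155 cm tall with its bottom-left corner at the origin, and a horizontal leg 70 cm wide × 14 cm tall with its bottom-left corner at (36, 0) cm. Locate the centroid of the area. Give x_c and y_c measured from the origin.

x_c = 25.92 cm, y_c = 66.97 cm

Part | A | x̄ᵢ | ȳᵢ | A·x̄ᵢ | A·ȳᵢ
vertical leg | 5580.00 | 18.00 | 77.50 | 100440.00 | 432450.00
horizontal leg | 980.00 | 71.00 | 7.00 | 69580.00 | 6860.00
Σ | 6560.00 |  |  | 170020.00 | 439310.00
x_c = 170020.00 / 6560.00 = 25.92 cm
y_c = 439310.00 / 6560.00 = 66.97 cm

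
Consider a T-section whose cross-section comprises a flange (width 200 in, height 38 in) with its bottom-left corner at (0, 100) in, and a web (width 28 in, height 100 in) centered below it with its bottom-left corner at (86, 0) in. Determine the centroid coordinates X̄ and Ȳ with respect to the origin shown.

web: A = 28 × 100 = 2800.00, centroid at (100.00, 50.00).
flange: A = 200 × 38 = 7600.00, centroid at (100.00, 119.00).
ΣA = 10400.00 in²
ΣAX̄ = (2800.00)(100.00) + (7600.00)(100.00) = 1040000.00 in³
ΣAȲ = (2800.00)(50.00) + (7600.00)(119.00) = 1044400.00 in³
X̄ = 1040000.00 / 10400.00 = 100.00 in
Ȳ = 1044400.00 / 10400.00 = 100.42 in

X̄ = 100.00 in, Ȳ = 100.42 in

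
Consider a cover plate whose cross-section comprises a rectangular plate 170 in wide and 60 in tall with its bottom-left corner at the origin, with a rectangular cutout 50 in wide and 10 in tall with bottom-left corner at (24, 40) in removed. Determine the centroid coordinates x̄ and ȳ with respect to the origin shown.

Part | A | x̄ᵢ | ȳᵢ | A·x̄ᵢ | A·ȳᵢ
plate | 10200.00 | 85.00 | 30.00 | 867000.00 | 306000.00
hole | -500.00 | 49.00 | 45.00 | -24500.00 | -22500.00
Σ | 9700.00 |  |  | 842500.00 | 283500.00
x̄ = 842500.00 / 9700.00 = 86.86 in
ȳ = 283500.00 / 9700.00 = 29.23 in

x̄ = 86.86 in, ȳ = 29.23 in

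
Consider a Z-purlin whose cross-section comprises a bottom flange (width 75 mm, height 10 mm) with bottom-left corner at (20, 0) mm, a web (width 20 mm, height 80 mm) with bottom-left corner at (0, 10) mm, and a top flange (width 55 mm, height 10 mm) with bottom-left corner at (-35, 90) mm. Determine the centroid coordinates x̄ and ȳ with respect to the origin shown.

Part | A | x̄ᵢ | ȳᵢ | A·x̄ᵢ | A·ȳᵢ
bottom flange | 750.00 | 57.50 | 5.00 | 43125.00 | 3750.00
web | 1600.00 | 10.00 | 50.00 | 16000.00 | 80000.00
top flange | 550.00 | -7.50 | 95.00 | -4125.00 | 52250.00
Σ | 2900.00 |  |  | 55000.00 | 136000.00
x̄ = 55000.00 / 2900.00 = 18.97 mm
ȳ = 136000.00 / 2900.00 = 46.90 mm

x̄ = 18.97 mm, ȳ = 46.90 mm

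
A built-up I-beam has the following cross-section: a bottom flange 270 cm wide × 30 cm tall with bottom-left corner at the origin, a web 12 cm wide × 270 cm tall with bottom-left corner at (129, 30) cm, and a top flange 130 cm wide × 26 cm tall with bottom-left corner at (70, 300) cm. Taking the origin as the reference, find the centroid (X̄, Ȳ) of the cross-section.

X̄ = 135.00 cm, Ȳ = 116.44 cm

bottom flange: A = 270 × 30 = 8100.00, centroid at (135.00, 15.00).
web: A = 12 × 270 = 3240.00, centroid at (135.00, 165.00).
top flange: A = 130 × 26 = 3380.00, centroid at (135.00, 313.00).
ΣA = 14720.00 cm²
ΣAX̄ = (8100.00)(135.00) + (3240.00)(135.00) + (3380.00)(135.00) = 1987200.00 cm³
ΣAȲ = (8100.00)(15.00) + (3240.00)(165.00) + (3380.00)(313.00) = 1714040.00 cm³
X̄ = 1987200.00 / 14720.00 = 135.00 cm
Ȳ = 1714040.00 / 14720.00 = 116.44 cm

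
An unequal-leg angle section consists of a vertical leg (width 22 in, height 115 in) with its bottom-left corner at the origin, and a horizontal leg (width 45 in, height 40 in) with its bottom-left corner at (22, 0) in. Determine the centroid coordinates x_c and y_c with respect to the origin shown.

x_c = 24.93 in, y_c = 41.91 in

Part | A | x̄ᵢ | ȳᵢ | A·x̄ᵢ | A·ȳᵢ
vertical leg | 2530.00 | 11.00 | 57.50 | 27830.00 | 145475.00
horizontal leg | 1800.00 | 44.50 | 20.00 | 80100.00 | 36000.00
Σ | 4330.00 |  |  | 107930.00 | 181475.00
x_c = 107930.00 / 4330.00 = 24.93 in
y_c = 181475.00 / 4330.00 = 41.91 in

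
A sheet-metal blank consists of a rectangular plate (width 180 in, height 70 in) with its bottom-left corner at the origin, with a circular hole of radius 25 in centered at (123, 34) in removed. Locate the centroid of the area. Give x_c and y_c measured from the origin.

x_c = 83.91 in, y_c = 35.18 in

Part | A | x̄ᵢ | ȳᵢ | A·x̄ᵢ | A·ȳᵢ
plate | 12600.00 | 90.00 | 35.00 | 1134000.00 | 441000.00
hole | -1963.50 | 123.00 | 34.00 | -241509.94 | -66758.84
Σ | 10636.50 |  |  | 892490.06 | 374241.16
x_c = 892490.06 / 10636.50 = 83.91 in
y_c = 374241.16 / 10636.50 = 35.18 in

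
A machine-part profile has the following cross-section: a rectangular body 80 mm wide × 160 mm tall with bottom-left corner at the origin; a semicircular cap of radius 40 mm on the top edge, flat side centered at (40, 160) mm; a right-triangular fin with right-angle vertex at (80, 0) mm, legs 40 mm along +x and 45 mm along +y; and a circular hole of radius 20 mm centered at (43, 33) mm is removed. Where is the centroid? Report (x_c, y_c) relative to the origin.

Part | A | x̄ᵢ | ȳᵢ | A·x̄ᵢ | A·ȳᵢ
rectangular body | 12800.00 | 40.00 | 80.00 | 512000.00 | 1024000.00
semicircular top | 2513.27 | 40.00 | 176.98 | 100530.96 | 444790.53
triangular fin | 900.00 | 93.33 | 15.00 | 84000.00 | 13500.00
hole | -1256.64 | 43.00 | 33.00 | -54035.39 | -41469.02
Σ | 14956.64 |  |  | 642495.57 | 1440821.50
x_c = 642495.57 / 14956.64 = 42.96 mm
y_c = 1440821.50 / 14956.64 = 96.33 mm

x_c = 42.96 mm, y_c = 96.33 mm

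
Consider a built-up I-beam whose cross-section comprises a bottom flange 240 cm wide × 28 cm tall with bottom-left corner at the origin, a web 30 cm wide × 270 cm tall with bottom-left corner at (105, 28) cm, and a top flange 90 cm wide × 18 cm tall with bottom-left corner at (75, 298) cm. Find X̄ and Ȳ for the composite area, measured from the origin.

Part | A | x̄ᵢ | ȳᵢ | A·x̄ᵢ | A·ȳᵢ
bottom flange | 6720.00 | 120.00 | 14.00 | 806400.00 | 94080.00
web | 8100.00 | 120.00 | 163.00 | 972000.00 | 1320300.00
top flange | 1620.00 | 120.00 | 307.00 | 194400.00 | 497340.00
Σ | 16440.00 |  |  | 1972800.00 | 1911720.00
X̄ = 1972800.00 / 16440.00 = 120.00 cm
Ȳ = 1911720.00 / 16440.00 = 116.28 cm

X̄ = 120.00 cm, Ȳ = 116.28 cm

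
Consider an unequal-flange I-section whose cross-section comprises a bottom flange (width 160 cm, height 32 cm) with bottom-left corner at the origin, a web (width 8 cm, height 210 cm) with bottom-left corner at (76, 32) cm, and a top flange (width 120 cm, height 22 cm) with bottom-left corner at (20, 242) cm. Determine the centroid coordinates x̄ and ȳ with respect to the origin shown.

bottom flange: A = 160 × 32 = 5120.00, centroid at (80.00, 16.00).
web: A = 8 × 210 = 1680.00, centroid at (80.00, 137.00).
top flange: A = 120 × 22 = 2640.00, centroid at (80.00, 253.00).
ΣA = 9440.00 cm²
ΣAx̄ = (5120.00)(80.00) + (1680.00)(80.00) + (2640.00)(80.00) = 755200.00 cm³
ΣAȳ = (5120.00)(16.00) + (1680.00)(137.00) + (2640.00)(253.00) = 980000.00 cm³
x̄ = 755200.00 / 9440.00 = 80.00 cm
ȳ = 980000.00 / 9440.00 = 103.81 cm

x̄ = 80.00 cm, ȳ = 103.81 cm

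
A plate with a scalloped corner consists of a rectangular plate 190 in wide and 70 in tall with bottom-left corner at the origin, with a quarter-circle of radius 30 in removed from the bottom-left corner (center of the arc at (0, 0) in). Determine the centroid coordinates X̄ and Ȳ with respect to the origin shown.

X̄ = 99.62 in, Ȳ = 36.25 in

plate: A = 190 × 70 = 13300.00, centroid at (95.00, 35.00).
removed quarter-circle: A = −¼π·30² = -706.86, centroid at (12.73, 12.73).
ΣA = 12593.14 in², ΣAX̄ = 1254500.00 in³, ΣAȲ = 456500.00 in³.
X̄ = 1254500.00/12593.14 = 99.62 in; Ȳ = 456500.00/12593.14 = 36.25 in.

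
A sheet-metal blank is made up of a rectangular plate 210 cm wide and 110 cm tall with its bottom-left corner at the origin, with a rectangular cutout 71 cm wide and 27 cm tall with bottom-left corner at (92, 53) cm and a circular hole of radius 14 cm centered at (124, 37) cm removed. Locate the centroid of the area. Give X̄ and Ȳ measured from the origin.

X̄ = 102.33 cm, Ȳ = 54.47 cm

plate: A = 210 × 110 = 23100.00, centroid at (105.00, 55.00).
hole 1: A = −(71 × 27) = -1917.00, centroid at (127.50, 66.50).
hole 2: A = −π·14² = -615.75, centroid at (124.00, 37.00).
ΣA = 20567.25 cm²
ΣAX̄ = (23100.00)(105.00) + (-1917.00)(127.50) + (-615.75)(124.00) = 2104729.23 cm³
ΣAȲ = (23100.00)(55.00) + (-1917.00)(66.50) + (-615.75)(37.00) = 1120236.67 cm³
X̄ = 2104729.23 / 20567.25 = 102.33 cm
Ȳ = 1120236.67 / 20567.25 = 54.47 cm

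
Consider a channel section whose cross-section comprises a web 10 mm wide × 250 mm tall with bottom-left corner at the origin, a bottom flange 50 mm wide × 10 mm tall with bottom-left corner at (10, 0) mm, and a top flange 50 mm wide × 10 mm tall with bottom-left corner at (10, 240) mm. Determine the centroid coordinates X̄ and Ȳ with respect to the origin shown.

X̄ = 13.57 mm, Ȳ = 125.00 mm

web: A = 10 × 250 = 2500.00, centroid at (5.00, 125.00).
bottom flange: A = 50 × 10 = 500.00, centroid at (35.00, 5.00).
top flange: A = 50 × 10 = 500.00, centroid at (35.00, 245.00).
ΣA = 3500.00 mm²
ΣAX̄ = (2500.00)(5.00) + (500.00)(35.00) + (500.00)(35.00) = 47500.00 mm³
ΣAȲ = (2500.00)(125.00) + (500.00)(5.00) + (500.00)(245.00) = 437500.00 mm³
X̄ = 47500.00 / 3500.00 = 13.57 mm
Ȳ = 437500.00 / 3500.00 = 125.00 mm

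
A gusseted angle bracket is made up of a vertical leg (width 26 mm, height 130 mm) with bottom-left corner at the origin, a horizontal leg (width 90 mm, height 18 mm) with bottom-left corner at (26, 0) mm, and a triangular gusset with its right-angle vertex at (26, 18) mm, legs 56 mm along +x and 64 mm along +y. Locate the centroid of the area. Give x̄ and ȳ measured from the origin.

x̄ = 35.19 mm, ȳ = 44.87 mm

Part | A | x̄ᵢ | ȳᵢ | A·x̄ᵢ | A·ȳᵢ
vertical leg | 3380.00 | 13.00 | 65.00 | 43940.00 | 219700.00
horizontal leg | 1620.00 | 71.00 | 9.00 | 115020.00 | 14580.00
gusset | 1792.00 | 44.67 | 39.33 | 80042.67 | 70485.33
Σ | 6792.00 |  |  | 239002.67 | 304765.33
x̄ = 239002.67 / 6792.00 = 35.19 mm
ȳ = 304765.33 / 6792.00 = 44.87 mm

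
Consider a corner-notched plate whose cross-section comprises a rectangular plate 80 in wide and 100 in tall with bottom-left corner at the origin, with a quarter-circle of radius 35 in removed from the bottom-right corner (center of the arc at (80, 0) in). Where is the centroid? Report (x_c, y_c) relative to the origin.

x_c = 36.56 in, y_c = 54.80 in

plate: A = 80 × 100 = 8000.00, centroid at (40.00, 50.00).
removed quarter-circle: A = −¼π·35² = -962.11, centroid at (65.15, 14.85).
ΣA = 7037.89 in², ΣAx_c = 257322.65 in³, ΣAy_c = 385708.33 in³.
x_c = 257322.65/7037.89 = 36.56 in; y_c = 385708.33/7037.89 = 54.80 in.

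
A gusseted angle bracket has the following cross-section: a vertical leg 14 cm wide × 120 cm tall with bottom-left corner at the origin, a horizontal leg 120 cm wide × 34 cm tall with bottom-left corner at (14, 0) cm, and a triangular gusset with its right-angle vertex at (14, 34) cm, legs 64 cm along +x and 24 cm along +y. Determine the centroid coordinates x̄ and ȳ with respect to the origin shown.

x̄ = 52.21 cm, ȳ = 31.01 cm

Part | A | x̄ᵢ | ȳᵢ | A·x̄ᵢ | A·ȳᵢ
vertical leg | 1680.00 | 7.00 | 60.00 | 11760.00 | 100800.00
horizontal leg | 4080.00 | 74.00 | 17.00 | 301920.00 | 69360.00
gusset | 768.00 | 35.33 | 42.00 | 27136.00 | 32256.00
Σ | 6528.00 |  |  | 340816.00 | 202416.00
x̄ = 340816.00 / 6528.00 = 52.21 cm
ȳ = 202416.00 / 6528.00 = 31.01 cm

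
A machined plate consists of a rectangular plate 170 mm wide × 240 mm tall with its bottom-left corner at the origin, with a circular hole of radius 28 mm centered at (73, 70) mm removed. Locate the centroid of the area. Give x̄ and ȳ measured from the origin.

plate: A = 170 × 240 = 40800.00, centroid at (85.00, 120.00).
hole: A = −π·28² = -2463.01, centroid at (73.00, 70.00).
ΣA = 38336.99 mm²
ΣAx̄ = (40800.00)(85.00) + (-2463.01)(73.00) = 3288200.37 mm³
ΣAȳ = (40800.00)(120.00) + (-2463.01)(70.00) = 4723589.40 mm³
x̄ = 3288200.37 / 38336.99 = 85.77 mm
ȳ = 4723589.40 / 38336.99 = 123.21 mm

x̄ = 85.77 mm, ȳ = 123.21 mm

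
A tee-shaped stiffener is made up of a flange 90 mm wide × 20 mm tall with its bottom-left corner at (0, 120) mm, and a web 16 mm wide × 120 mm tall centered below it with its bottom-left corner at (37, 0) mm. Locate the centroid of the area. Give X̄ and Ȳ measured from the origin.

X̄ = 45.00 mm, Ȳ = 93.87 mm

web: A = 16 × 120 = 1920.00, centroid at (45.00, 60.00).
flange: A = 90 × 20 = 1800.00, centroid at (45.00, 130.00).
ΣA = 3720.00 mm², ΣAX̄ = 167400.00 mm³, ΣAȲ = 349200.00 mm³.
X̄ = 167400.00/3720.00 = 45.00 mm; Ȳ = 349200.00/3720.00 = 93.87 mm.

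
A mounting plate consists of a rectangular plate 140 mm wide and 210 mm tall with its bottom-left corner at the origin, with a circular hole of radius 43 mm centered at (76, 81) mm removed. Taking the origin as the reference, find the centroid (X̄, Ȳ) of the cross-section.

X̄ = 68.52 mm, Ȳ = 110.91 mm

Part | A | x̄ᵢ | ȳᵢ | A·x̄ᵢ | A·ȳᵢ
plate | 29400.00 | 70.00 | 105.00 | 2058000.00 | 3087000.00
hole | -5808.80 | 76.00 | 81.00 | -441469.17 | -470513.19
Σ | 23591.20 |  |  | 1616530.83 | 2616486.81
X̄ = 1616530.83 / 23591.20 = 68.52 mm
Ȳ = 2616486.81 / 23591.20 = 110.91 mm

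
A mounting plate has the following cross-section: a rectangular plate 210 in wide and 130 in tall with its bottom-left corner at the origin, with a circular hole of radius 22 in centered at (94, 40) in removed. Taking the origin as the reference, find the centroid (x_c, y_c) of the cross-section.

Part | A | x̄ᵢ | ȳᵢ | A·x̄ᵢ | A·ȳᵢ
plate | 27300.00 | 105.00 | 65.00 | 2866500.00 | 1774500.00
hole | -1520.53 | 94.00 | 40.00 | -142929.90 | -60821.23
Σ | 25779.47 |  |  | 2723570.10 | 1713678.77
x_c = 2723570.10 / 25779.47 = 105.65 in
y_c = 1713678.77 / 25779.47 = 66.47 in

x_c = 105.65 in, y_c = 66.47 in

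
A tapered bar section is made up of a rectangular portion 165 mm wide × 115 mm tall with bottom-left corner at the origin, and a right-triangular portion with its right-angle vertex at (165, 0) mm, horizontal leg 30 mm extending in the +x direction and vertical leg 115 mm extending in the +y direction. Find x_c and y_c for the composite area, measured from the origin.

x_c = 90.21 mm, y_c = 55.90 mm

rectangular portion: A = 165 × 115 = 18975.00, centroid at (82.50, 57.50).
triangular portion: A = ½·30·115 = 1725.00, centroid at (175.00, 38.33).
ΣA = 20700.00 mm²
ΣAx_c = (18975.00)(82.50) + (1725.00)(175.00) = 1867312.50 mm³
ΣAy_c = (18975.00)(57.50) + (1725.00)(38.33) = 1157187.50 mm³
x_c = 1867312.50 / 20700.00 = 90.21 mm
y_c = 1157187.50 / 20700.00 = 55.90 mm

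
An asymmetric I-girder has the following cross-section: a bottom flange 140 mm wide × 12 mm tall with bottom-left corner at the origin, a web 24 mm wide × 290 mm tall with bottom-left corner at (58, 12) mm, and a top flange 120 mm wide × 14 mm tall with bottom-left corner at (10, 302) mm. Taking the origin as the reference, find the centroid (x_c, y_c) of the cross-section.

x_c = 70.00 mm, y_c = 157.16 mm

bottom flange: A = 140 × 12 = 1680.00, centroid at (70.00, 6.00).
web: A = 24 × 290 = 6960.00, centroid at (70.00, 157.00).
top flange: A = 120 × 14 = 1680.00, centroid at (70.00, 309.00).
ΣA = 10320.00 mm²
ΣAx_c = (1680.00)(70.00) + (6960.00)(70.00) + (1680.00)(70.00) = 722400.00 mm³
ΣAy_c = (1680.00)(6.00) + (6960.00)(157.00) + (1680.00)(309.00) = 1621920.00 mm³
x_c = 722400.00 / 10320.00 = 70.00 mm
y_c = 1621920.00 / 10320.00 = 157.16 mm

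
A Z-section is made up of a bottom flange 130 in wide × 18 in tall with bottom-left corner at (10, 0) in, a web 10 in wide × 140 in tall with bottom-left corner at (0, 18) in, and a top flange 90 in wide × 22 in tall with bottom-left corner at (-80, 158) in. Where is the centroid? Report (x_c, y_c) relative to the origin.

bottom flange: A = 130 × 18 = 2340.00, centroid at (75.00, 9.00).
web: A = 10 × 140 = 1400.00, centroid at (5.00, 88.00).
top flange: A = 90 × 22 = 1980.00, centroid at (-35.00, 169.00).
ΣA = 5720.00 in², ΣAx_c = 113200.00 in³, ΣAy_c = 478880.00 in³.
x_c = 113200.00/5720.00 = 19.79 in; y_c = 478880.00/5720.00 = 83.72 in.

x_c = 19.79 in, y_c = 83.72 in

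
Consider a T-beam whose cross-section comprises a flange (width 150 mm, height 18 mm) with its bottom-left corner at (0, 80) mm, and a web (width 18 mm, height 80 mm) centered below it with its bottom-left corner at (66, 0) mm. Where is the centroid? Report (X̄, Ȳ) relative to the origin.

web: A = 18 × 80 = 1440.00, centroid at (75.00, 40.00).
flange: A = 150 × 18 = 2700.00, centroid at (75.00, 89.00).
ΣA = 4140.00 mm²
ΣAX̄ = (1440.00)(75.00) + (2700.00)(75.00) = 310500.00 mm³
ΣAȲ = (1440.00)(40.00) + (2700.00)(89.00) = 297900.00 mm³
X̄ = 310500.00 / 4140.00 = 75.00 mm
Ȳ = 297900.00 / 4140.00 = 71.96 mm

X̄ = 75.00 mm, Ȳ = 71.96 mm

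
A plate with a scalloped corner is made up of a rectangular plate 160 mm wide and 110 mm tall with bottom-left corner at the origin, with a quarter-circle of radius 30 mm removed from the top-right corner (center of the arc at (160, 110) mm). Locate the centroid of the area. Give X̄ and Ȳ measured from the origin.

X̄ = 77.19 mm, Ȳ = 53.23 mm

plate: A = 160 × 110 = 17600.00, centroid at (80.00, 55.00).
removed quarter-circle: A = −¼π·30² = -706.86, centroid at (147.27, 97.27).
ΣA = 16893.14 mm²
ΣAX̄ = (17600.00)(80.00) + (-706.86)(147.27) = 1303902.66 mm³
ΣAȲ = (17600.00)(55.00) + (-706.86)(97.27) = 899245.58 mm³
X̄ = 1303902.66 / 16893.14 = 77.19 mm
Ȳ = 899245.58 / 16893.14 = 53.23 mm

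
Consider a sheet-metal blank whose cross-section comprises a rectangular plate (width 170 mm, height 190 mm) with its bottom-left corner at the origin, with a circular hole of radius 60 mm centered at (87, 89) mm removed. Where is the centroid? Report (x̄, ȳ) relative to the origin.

plate: A = 170 × 190 = 32300.00, centroid at (85.00, 95.00).
hole: A = −π·60² = -11309.73, centroid at (87.00, 89.00).
ΣA = 20990.27 mm²
ΣAx̄ = (32300.00)(85.00) + (-11309.73)(87.00) = 1761553.18 mm³
ΣAȳ = (32300.00)(95.00) + (-11309.73)(89.00) = 2061933.71 mm³
x̄ = 1761553.18 / 20990.27 = 83.92 mm
ȳ = 2061933.71 / 20990.27 = 98.23 mm

x̄ = 83.92 mm, ȳ = 98.23 mm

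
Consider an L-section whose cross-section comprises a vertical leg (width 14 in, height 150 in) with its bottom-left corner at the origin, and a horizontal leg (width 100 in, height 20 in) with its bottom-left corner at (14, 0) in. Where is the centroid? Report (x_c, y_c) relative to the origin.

vertical leg: A = 14 × 150 = 2100.00, centroid at (7.00, 75.00).
horizontal leg: A = 100 × 20 = 2000.00, centroid at (64.00, 10.00).
ΣA = 4100.00 in²
ΣAx_c = (2100.00)(7.00) + (2000.00)(64.00) = 142700.00 in³
ΣAy_c = (2100.00)(75.00) + (2000.00)(10.00) = 177500.00 in³
x_c = 142700.00 / 4100.00 = 34.80 in
y_c = 177500.00 / 4100.00 = 43.29 in

x_c = 34.80 in, y_c = 43.29 in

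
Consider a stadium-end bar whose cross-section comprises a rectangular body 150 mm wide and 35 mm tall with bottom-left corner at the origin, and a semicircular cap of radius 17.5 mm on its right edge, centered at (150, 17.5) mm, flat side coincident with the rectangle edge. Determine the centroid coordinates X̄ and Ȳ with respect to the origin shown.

rectangular body: A = 150 × 35 = 5250.00, centroid at (75.00, 17.50).
semicircular end: A = ½π·17.5² = 481.06, centroid at (157.43, 17.50).
ΣA = 5731.06 mm², ΣAX̄ = 469481.37 mm³, ΣAȲ = 100293.49 mm³.
X̄ = 469481.37/5731.06 = 81.92 mm; Ȳ = 100293.49/5731.06 = 17.50 mm.

X̄ = 81.92 mm, Ȳ = 17.50 mm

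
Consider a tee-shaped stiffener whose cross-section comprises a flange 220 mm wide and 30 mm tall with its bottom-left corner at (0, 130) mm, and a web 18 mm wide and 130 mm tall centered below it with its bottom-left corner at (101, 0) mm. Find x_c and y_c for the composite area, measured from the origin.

x_c = 110.00 mm, y_c = 124.06 mm

web: A = 18 × 130 = 2340.00, centroid at (110.00, 65.00).
flange: A = 220 × 30 = 6600.00, centroid at (110.00, 145.00).
ΣA = 8940.00 mm²
ΣAx_c = (2340.00)(110.00) + (6600.00)(110.00) = 983400.00 mm³
ΣAy_c = (2340.00)(65.00) + (6600.00)(145.00) = 1109100.00 mm³
x_c = 983400.00 / 8940.00 = 110.00 mm
y_c = 1109100.00 / 8940.00 = 124.06 mm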